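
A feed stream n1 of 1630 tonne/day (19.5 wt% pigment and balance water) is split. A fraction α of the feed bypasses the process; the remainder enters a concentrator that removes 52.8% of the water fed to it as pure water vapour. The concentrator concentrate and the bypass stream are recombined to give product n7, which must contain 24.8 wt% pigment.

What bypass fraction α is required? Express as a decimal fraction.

0.497

All 1630×0.195 = 317.85 tonne/day of pigment reaches n7, so n7 = 317.85/0.248 = 1281.7 tonne/day and vapour = 348.35 tonne/day.
The evaporator receives (1−α)·1630 of feed at 0.805 water and removes 0.528 of that water:
0.528×0.805×(1−α)×1630 = 348.35
(1−α) = 348.35/692.82 = 0.5028;  α = 0.4972.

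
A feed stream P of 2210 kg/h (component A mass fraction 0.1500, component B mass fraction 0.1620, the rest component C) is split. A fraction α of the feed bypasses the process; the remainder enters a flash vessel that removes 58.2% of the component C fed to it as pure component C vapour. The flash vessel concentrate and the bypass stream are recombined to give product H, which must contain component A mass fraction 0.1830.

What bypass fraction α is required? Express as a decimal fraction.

0.550

All 2210×0.150 = 331.5 kg/h of component A reaches H, so H = 331.5/0.183 = 1811.5 kg/h and vapour = 398.52 kg/h.
The evaporator receives (1−α)·2210 of feed at 0.688 component C and removes 0.582 of that component C:
0.582×0.688×(1−α)×2210 = 398.52
(1−α) = 398.52/884.92 = 0.4504;  α = 0.5496.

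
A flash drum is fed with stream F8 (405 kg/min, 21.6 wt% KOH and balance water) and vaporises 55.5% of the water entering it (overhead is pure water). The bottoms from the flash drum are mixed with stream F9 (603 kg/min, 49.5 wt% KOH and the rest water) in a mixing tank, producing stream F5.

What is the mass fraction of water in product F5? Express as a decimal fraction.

0.5360

Vapour removed = 0.555×0.784×405 = 176.22 kg/min; concentrate = 228.78 kg/min.
water reaching the mixer = 141.3 (from concentrate) + 603×0.505 = 445.81 kg/min.
Product flow = 228.78 + 603 = 831.78 kg/min; water fraction = 0.5360.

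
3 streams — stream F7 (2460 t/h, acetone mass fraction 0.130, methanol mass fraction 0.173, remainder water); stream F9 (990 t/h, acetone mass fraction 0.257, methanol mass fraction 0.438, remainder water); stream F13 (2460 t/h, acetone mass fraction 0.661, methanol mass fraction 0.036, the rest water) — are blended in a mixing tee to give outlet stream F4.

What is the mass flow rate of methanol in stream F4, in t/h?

947.8 t/h

methanol out = methanol in = 2460×0.173 + 990×0.438 + 2460×0.036 = 947.76 t/h.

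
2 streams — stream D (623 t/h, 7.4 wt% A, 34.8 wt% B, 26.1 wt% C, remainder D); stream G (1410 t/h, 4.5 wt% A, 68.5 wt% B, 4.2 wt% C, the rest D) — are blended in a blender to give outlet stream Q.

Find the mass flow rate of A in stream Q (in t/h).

109.6 t/h

A out = A in = 623×0.074 + 1410×0.045 = 109.55 t/h.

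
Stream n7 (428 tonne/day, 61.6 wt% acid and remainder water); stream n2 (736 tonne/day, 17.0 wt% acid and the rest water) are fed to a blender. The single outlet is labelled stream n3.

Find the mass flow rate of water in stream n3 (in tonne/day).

water out = water in = 428×0.384 + 736×0.830 = 775.23 tonne/day.

775.2 tonne/day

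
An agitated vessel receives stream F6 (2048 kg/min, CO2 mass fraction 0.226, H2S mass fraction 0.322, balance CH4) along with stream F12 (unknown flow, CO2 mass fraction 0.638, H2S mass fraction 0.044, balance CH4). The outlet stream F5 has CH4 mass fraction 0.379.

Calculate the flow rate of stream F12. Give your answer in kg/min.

Let F12 be the unknown flow. Total out = 2048 + F12.
CH4 balance: 925.7 + 0.318·F12 = 0.379·(2048 + F12)
(0.318 − 0.379)·F12 = 0.379×2048 − 925.7 = -149.5
F12 = -149.5 / -0.061 = 2450.9 kg/min

2451 kg/min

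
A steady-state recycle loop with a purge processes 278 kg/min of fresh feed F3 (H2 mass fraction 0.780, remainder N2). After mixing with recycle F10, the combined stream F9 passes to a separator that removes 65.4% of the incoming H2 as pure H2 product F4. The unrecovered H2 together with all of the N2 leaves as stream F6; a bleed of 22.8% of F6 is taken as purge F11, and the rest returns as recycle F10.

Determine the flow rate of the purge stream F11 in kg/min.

84.5 kg/min

N2 enters only via F3 and leaves only via the purge: 278×0.220 = 0.228×(N2 in F6), and the separator passes all N2, so N2 in F9 = N2 in F6 = 268.25 kg/min.
H2 in F9: m_A = 278×0.780 + (1−0.228)·(1−0.654)·m_A, so m_A = 216.84/0.7329 = 295.87 kg/min.
F6 = (1−0.654)×295.87 + 268.25 = 370.62 kg/min.
Purge F11 = 0.228×370.62 = 84.501 kg/min.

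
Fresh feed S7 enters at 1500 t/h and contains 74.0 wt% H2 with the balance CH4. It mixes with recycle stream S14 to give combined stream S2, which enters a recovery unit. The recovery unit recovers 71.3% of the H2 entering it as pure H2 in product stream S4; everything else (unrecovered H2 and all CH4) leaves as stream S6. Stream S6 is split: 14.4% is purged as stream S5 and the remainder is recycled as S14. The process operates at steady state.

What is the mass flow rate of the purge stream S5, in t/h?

CH4 enters only via S7 and leaves only via the purge: 1500×0.260 = 0.144×(CH4 in S6), and the recovery unit passes all CH4, so CH4 in S2 = CH4 in S6 = 2708.3 t/h.
H2 in S2: m_A = 1500×0.740 + (1−0.144)·(1−0.713)·m_A, so m_A = 1110/0.7543 = 1471.5 t/h.
S6 = (1−0.713)×1471.5 + 2708.3 = 3130.7 t/h.
Purge S5 = 0.144×3130.7 = 450.81 t/h.

450.8 t/h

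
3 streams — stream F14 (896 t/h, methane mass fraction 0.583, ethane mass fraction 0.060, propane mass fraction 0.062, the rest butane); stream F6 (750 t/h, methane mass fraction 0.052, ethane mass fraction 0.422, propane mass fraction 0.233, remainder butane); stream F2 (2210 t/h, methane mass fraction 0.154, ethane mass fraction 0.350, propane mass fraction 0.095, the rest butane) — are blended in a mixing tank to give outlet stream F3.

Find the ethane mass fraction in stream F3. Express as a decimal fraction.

Total flow out = 896 + 750 + 2210 = 3856 t/h.
ethane in = 896×0.060 + 750×0.422 + 2210×0.350 = 1143.8 t/h.
ethane mass fraction in F3 = 1143.8/3856 = 0.297.

0.297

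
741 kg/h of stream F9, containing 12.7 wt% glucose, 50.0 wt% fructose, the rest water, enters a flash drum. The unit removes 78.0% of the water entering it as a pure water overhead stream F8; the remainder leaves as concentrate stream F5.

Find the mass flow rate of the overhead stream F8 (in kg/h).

215.6 kg/h

water entering = 741×0.373 = 276.39 kg/h; overhead removed = 0.780×276.39 = 215.59 kg/h.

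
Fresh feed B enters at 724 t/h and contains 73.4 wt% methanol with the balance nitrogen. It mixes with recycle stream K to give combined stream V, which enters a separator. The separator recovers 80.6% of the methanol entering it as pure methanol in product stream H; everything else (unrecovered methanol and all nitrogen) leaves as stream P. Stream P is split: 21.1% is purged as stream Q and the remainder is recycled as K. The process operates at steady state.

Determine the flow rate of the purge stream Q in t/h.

218.3 t/h

nitrogen enters only via B and leaves only via the purge: 724×0.266 = 0.211×(nitrogen in P), and the separator passes all nitrogen, so nitrogen in V = nitrogen in P = 912.72 t/h.
methanol in V: m_A = 724×0.734 + (1−0.211)·(1−0.806)·m_A, so m_A = 531.42/0.8469 = 627.46 t/h.
P = (1−0.806)×627.46 + 912.72 = 1034.4 t/h.
Purge Q = 0.211×1034.4 = 218.27 t/h.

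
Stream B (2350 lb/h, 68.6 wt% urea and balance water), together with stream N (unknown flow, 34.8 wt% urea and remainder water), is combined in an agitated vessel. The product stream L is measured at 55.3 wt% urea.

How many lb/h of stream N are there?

1525 lb/h

Let N be the unknown flow. Total out = 2350 + N.
urea balance: 1612.1 + 0.348·N = 0.553·(2350 + N)
(0.348 − 0.553)·N = 0.553×2350 − 1612.1 = -312.55
N = -312.55 / -0.205 = 1524.6 lb/h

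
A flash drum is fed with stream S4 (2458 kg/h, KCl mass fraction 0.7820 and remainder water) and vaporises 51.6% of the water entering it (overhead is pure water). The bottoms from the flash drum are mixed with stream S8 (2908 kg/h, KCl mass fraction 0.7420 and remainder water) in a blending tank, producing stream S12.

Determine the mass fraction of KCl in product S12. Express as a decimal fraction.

Vapour removed = 0.516×0.218×2458 = 276.5 kg/h; concentrate = 2181.5 kg/h.
KCl reaching the mixer = 1922.2 (from concentrate) + 2908×0.742 = 4079.9 kg/h.
Product flow = 2181.5 + 2908 = 5089.5 kg/h; KCl fraction = 0.8016.

0.8016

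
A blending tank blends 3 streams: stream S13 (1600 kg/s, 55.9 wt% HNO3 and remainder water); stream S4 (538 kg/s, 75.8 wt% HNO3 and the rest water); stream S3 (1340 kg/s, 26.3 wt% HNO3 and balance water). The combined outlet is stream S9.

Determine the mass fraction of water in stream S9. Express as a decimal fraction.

0.524

Total flow out = 1600 + 538 + 1340 = 3478 kg/s.
water in = 1600×0.441 + 538×0.242 + 1340×0.737 = 1823.4 kg/s.
water mass fraction in S9 = 1823.4/3478 = 0.524.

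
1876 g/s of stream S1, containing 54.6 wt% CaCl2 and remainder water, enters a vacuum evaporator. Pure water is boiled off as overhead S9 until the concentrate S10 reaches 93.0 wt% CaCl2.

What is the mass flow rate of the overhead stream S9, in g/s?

774.6 g/s

CaCl2 is conserved: 1876×0.546 = 1024.3 g/s all reports to the concentrate.
Concentrate = 1024.3/(target fraction) = 1101.4 g/s.
Overhead = 1876 − 1101.4 = 774.61 g/s.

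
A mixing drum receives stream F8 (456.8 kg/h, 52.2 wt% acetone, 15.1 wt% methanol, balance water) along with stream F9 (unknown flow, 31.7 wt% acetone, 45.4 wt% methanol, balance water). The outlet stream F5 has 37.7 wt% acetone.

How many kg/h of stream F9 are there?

1104 kg/h

Let F9 be the unknown flow. Total out = 456.8 + F9.
acetone balance: 238.45 + 0.317·F9 = 0.377·(456.8 + F9)
(0.317 − 0.377)·F9 = 0.377×456.8 − 238.45 = -66.236
F9 = -66.236 / -0.060 = 1103.9 kg/h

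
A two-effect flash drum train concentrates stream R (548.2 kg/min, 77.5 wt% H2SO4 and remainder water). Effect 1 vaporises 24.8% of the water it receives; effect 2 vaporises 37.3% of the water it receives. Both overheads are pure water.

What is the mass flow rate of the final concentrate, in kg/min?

water in feed = 548.2×0.225 = 123.35 kg/min.
After stage 1: water left = (1−0.248)×123.35 = 92.755; stream total = 517.61 kg/min.
After stage 2: water left = (1−0.373)×92.755 = 58.158; final concentrate = 483.01 kg/min.

483 kg/min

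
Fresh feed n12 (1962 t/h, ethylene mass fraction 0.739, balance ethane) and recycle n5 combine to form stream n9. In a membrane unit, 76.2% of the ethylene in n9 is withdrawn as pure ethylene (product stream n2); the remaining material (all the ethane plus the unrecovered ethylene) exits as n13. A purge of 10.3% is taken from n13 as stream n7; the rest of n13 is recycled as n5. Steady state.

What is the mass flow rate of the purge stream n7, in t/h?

557.3 t/h

ethane enters only via n12 and leaves only via the purge: 1962×0.261 = 0.103×(ethane in n13), and the membrane unit passes all ethane, so ethane in n9 = ethane in n13 = 4971.7 t/h.
ethylene in n9: m_A = 1962×0.739 + (1−0.103)·(1−0.762)·m_A, so m_A = 1449.9/0.7865 = 1843.5 t/h.
n13 = (1−0.762)×1843.5 + 4971.7 = 5410.4 t/h.
Purge n7 = 0.103×5410.4 = 557.27 t/h.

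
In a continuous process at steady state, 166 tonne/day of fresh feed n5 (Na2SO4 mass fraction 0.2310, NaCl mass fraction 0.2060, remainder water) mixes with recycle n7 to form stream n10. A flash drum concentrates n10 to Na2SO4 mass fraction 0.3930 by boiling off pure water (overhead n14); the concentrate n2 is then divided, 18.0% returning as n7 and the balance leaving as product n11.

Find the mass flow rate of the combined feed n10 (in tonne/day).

187.4 tonne/day

Overall Na2SO4 balance (none leaves overhead): Na2SO4 in fresh feed = Na2SO4 in product, i.e. 166×0.231 = (1−0.180)·n2·0.393.
n2 = 38.346/(0.393×0.820) = 118.99 tonne/day.
Recycle n7 = 0.180×118.99 = 21.418 tonne/day.
Combined feed n10 = 166 + 21.418 = 187.42 tonne/day.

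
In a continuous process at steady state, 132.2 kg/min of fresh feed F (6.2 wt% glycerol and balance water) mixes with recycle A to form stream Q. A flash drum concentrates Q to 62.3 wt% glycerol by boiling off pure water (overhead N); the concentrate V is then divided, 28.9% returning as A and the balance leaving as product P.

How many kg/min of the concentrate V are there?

18.5 kg/min

Overall glycerol balance (none leaves overhead): glycerol in fresh feed = glycerol in product, i.e. 132.2×0.062 = (1−0.289)·V·0.623.
V = 8.1964/(0.623×0.711) = 18.504 kg/min.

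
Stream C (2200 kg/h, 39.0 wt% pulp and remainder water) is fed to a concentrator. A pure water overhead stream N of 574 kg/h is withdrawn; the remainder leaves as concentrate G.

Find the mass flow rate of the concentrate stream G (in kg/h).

Concentrate = 2200 − 574 = 1626 kg/h.

1626 kg/h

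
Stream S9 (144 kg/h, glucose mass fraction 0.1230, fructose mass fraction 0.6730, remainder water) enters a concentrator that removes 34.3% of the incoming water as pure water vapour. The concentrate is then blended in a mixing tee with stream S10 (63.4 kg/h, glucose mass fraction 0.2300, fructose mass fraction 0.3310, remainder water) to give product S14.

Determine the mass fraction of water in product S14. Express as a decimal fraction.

Vapour removed = 0.343×0.204×144 = 10.076 kg/h; concentrate = 133.92 kg/h.
water reaching the mixer = 19.3 (from concentrate) + 63.4×0.439 = 47.133 kg/h.
Product flow = 133.92 + 63.4 = 197.32 kg/h; water fraction = 0.2389.

0.2389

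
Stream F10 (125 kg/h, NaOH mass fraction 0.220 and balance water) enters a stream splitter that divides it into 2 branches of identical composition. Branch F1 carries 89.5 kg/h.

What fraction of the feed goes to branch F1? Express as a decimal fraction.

Fraction to F1 = 89.5/125 = 0.7160.

0.716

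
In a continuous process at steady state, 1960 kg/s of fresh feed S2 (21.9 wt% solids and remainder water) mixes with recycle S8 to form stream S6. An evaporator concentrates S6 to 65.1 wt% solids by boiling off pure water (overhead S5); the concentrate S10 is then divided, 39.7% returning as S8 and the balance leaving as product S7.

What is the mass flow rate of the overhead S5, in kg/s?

Overall solids balance (none leaves overhead): solids in fresh feed = solids in product, i.e. 1960×0.219 = (1−0.397)·S10·0.651.
S10 = 429.24/(0.651×0.603) = 1093.5 kg/s.
Recycle S8 = 0.397×1093.5 = 434.1 kg/s.
Combined feed S6 = 1960 + 434.1 = 2394.1 kg/s.
Overhead S5 = S6 − S10 = 2394.1 − 1093.5 = 1300.6 kg/s.

1301 kg/s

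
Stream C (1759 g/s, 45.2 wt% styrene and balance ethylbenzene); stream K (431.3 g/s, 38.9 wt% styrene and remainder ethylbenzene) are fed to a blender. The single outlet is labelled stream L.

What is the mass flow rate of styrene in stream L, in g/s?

962.8 g/s

styrene out = styrene in = 1759×0.452 + 431.3×0.389 = 962.84 g/s.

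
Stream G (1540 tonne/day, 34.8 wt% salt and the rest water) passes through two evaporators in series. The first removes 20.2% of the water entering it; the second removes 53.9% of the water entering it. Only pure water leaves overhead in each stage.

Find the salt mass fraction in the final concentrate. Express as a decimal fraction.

water in feed = 1540×0.652 = 1004.1 tonne/day.
After stage 1: water left = (1−0.202)×1004.1 = 801.26; stream total = 1337.2 tonne/day.
After stage 2: water left = (1−0.539)×801.26 = 369.38; final concentrate = 905.3 tonne/day.
salt fraction = 535.92/905.3 = 0.592.

0.592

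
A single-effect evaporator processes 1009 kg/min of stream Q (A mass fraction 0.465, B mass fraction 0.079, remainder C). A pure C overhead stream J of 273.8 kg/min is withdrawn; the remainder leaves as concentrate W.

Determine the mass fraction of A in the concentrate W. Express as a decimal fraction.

A is not removed: 1009×0.465 = 469.19 kg/min of A enters W.
Concentrate = 1009 − 273.8 = 735.2 kg/min.
Mass fraction = 469.19/735.2 = 0.638.

0.638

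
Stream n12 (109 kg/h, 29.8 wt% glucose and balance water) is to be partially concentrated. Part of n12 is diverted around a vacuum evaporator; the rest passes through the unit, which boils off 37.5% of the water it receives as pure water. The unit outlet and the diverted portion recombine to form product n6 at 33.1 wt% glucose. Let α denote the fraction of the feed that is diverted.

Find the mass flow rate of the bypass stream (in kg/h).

67.72 kg/h

All 109×0.298 = 32.482 kg/h of glucose reaches n6, so n6 = 32.482/0.331 = 98.133 kg/h and vapour = 10.867 kg/h.
The evaporator receives (1−α)·109 of feed at 0.702 water and removes 0.375 of that water:
0.375×0.702×(1−α)×109 = 10.867
(1−α) = 10.867/28.694 = 0.3787;  α = 0.6213.
Bypass flow = 0.6213×109 = 67.72 kg/h.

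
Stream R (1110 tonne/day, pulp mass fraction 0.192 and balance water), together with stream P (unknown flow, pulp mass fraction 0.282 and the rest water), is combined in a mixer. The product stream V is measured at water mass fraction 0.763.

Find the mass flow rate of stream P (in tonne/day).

1110 tonne/day

Let P be the unknown flow. Total out = 1110 + P.
water balance: 896.88 + 0.718·P = 0.763·(1110 + P)
(0.718 − 0.763)·P = 0.763×1110 − 896.88 = -49.95
P = -49.95 / -0.045 = 1110 tonne/day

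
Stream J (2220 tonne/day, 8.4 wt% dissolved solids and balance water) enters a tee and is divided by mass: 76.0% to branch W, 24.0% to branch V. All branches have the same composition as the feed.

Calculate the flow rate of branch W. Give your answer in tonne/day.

1687 tonne/day

Branch W flow = 0.760×2220 = 1687.2 tonne/day.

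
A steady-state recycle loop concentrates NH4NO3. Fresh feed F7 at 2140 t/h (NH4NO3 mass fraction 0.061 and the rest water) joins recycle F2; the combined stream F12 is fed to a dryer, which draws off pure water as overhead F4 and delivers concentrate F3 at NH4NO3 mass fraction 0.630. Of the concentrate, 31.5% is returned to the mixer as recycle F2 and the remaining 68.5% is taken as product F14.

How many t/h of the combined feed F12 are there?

Overall NH4NO3 balance (none leaves overhead): NH4NO3 in fresh feed = NH4NO3 in product, i.e. 2140×0.061 = (1−0.315)·F3·0.630.
F3 = 130.54/(0.630×0.685) = 302.49 t/h.
Recycle F2 = 0.315×302.49 = 95.285 t/h.
Combined feed F12 = 2140 + 95.285 = 2235.3 t/h.

2235 t/h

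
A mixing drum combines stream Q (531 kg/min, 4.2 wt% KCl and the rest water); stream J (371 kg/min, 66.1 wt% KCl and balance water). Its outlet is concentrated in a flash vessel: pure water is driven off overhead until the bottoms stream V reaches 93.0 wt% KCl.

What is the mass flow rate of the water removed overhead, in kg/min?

KCl entering = 531×0.042 + 371×0.661 = 267.53 kg/min.
All KCl reports to V, so V = 267.53/0.930 = 287.67 kg/min.
Total feed = 902 kg/min; overhead = 902 − 287.67 = 614.33 kg/min.

614.3 kg/min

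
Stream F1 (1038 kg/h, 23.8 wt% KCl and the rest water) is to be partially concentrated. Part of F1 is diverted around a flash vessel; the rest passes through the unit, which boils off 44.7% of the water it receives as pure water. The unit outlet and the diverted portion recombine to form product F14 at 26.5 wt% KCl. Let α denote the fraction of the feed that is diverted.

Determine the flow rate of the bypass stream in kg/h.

All 1038×0.238 = 247.04 kg/h of KCl reaches F14, so F14 = 247.04/0.265 = 932.24 kg/h and vapour = 105.76 kg/h.
The evaporator receives (1−α)·1038 of feed at 0.762 water and removes 0.447 of that water:
0.447×0.762×(1−α)×1038 = 105.76
(1−α) = 105.76/353.56 = 0.2991;  α = 0.7009.
Bypass flow = 0.7009×1038 = 727.51 kg/h.

727.5 kg/h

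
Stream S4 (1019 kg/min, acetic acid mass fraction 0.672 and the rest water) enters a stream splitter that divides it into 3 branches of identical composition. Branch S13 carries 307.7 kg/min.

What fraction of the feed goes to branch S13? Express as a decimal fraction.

Fraction to S13 = 307.7/1019 = 0.3020.

0.302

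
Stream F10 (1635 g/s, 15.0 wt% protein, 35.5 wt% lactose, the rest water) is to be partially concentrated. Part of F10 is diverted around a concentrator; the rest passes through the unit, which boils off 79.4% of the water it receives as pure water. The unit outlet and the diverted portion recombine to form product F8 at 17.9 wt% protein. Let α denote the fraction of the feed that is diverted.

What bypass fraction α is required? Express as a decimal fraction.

0.588

All 1635×0.150 = 245.25 g/s of protein reaches F8, so F8 = 245.25/0.179 = 1370.1 g/s and vapour = 264.89 g/s.
The evaporator receives (1−α)·1635 of feed at 0.495 water and removes 0.794 of that water:
0.794×0.495×(1−α)×1635 = 264.89
(1−α) = 264.89/642.6 = 0.4122;  α = 0.5878.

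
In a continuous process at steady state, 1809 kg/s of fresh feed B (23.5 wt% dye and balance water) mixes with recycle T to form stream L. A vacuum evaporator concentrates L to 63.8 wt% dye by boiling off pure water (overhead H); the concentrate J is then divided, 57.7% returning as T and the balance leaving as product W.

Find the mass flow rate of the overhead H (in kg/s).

1143 kg/s

Overall dye balance (none leaves overhead): dye in fresh feed = dye in product, i.e. 1809×0.235 = (1−0.577)·J·0.638.
J = 425.11/(0.638×0.423) = 1575.2 kg/s.
Recycle T = 0.577×1575.2 = 908.91 kg/s.
Combined feed L = 1809 + 908.91 = 2717.9 kg/s.
Overhead H = L − J = 2717.9 − 1575.2 = 1142.7 kg/s.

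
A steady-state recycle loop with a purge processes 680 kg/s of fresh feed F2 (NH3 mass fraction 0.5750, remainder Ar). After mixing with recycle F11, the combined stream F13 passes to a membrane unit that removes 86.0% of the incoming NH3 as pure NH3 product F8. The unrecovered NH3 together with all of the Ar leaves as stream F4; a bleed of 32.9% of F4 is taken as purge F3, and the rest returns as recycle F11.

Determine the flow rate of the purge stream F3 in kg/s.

Ar enters only via F2 and leaves only via the purge: 680×0.425 = 0.329×(Ar in F4), and the membrane unit passes all Ar, so Ar in F13 = Ar in F4 = 878.42 kg/s.
NH3 in F13: m_A = 680×0.575 + (1−0.329)·(1−0.860)·m_A, so m_A = 391/0.9061 = 431.54 kg/s.
F4 = (1−0.860)×431.54 + 878.42 = 938.83 kg/s.
Purge F3 = 0.329×938.83 = 308.88 kg/s.

308.9 kg/s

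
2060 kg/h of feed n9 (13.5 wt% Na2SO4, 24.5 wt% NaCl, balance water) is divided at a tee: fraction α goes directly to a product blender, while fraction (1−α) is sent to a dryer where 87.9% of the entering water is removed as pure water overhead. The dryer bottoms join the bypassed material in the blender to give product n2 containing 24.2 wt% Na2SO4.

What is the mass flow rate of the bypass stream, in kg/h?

All 2060×0.135 = 278.1 kg/h of Na2SO4 reaches n2, so n2 = 278.1/0.242 = 1149.2 kg/h and vapour = 910.83 kg/h.
The evaporator receives (1−α)·2060 of feed at 0.620 water and removes 0.879 of that water:
0.879×0.620×(1−α)×2060 = 910.83
(1−α) = 910.83/1122.7 = 0.8113;  α = 0.1887.
Bypass flow = 0.1887×2060 = 388.7 kg/h.

388.7 kg/h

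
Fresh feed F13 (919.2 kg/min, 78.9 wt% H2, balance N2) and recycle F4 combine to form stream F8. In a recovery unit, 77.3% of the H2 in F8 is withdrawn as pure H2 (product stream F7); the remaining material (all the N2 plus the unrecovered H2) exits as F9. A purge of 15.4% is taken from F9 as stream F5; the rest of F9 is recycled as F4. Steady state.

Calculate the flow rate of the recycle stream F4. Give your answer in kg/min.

1238 kg/min

N2 enters only via F13 and leaves only via the purge: 919.2×0.211 = 0.154×(N2 in F9), and the recovery unit passes all N2, so N2 in F8 = N2 in F9 = 1259.4 kg/min.
H2 in F8: m_A = 919.2×0.789 + (1−0.154)·(1−0.773)·m_A, so m_A = 725.25/0.8080 = 897.63 kg/min.
F9 = (1−0.773)×897.63 + 1259.4 = 1463.2 kg/min.
Recycle F4 = (1−0.154)×1463.2 = 1237.9 kg/min.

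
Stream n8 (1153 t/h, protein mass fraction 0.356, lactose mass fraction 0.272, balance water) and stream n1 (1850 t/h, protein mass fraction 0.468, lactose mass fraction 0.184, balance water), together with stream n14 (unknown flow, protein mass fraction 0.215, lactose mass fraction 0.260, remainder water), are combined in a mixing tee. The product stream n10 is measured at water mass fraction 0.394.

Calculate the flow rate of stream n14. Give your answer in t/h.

843.3 t/h

Let n14 be the unknown flow. Total out = 3003 + n14.
water balance: 1072.7 + 0.525·n14 = 0.394·(3003 + n14)
(0.525 − 0.394)·n14 = 0.394×3003 − 1072.7 = 110.47
n14 = 110.47 / 0.131 = 843.25 t/h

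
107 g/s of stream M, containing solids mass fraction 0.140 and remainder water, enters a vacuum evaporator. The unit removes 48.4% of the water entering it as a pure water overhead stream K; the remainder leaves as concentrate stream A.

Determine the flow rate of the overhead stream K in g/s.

44.54 g/s

water entering = 107×0.860 = 92.02 g/s; overhead removed = 0.484×92.02 = 44.538 g/s.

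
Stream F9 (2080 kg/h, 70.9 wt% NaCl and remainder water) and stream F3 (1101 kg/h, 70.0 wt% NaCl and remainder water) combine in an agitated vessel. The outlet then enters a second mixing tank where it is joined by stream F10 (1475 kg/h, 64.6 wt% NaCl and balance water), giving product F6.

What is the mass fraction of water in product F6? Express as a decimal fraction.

0.313

Overall, product flow = 4656 kg/h.
water in = 2080×0.291 + 1101×0.300 + 1475×0.354 = 1457.7 kg/h.
water fraction in F6 = 0.313.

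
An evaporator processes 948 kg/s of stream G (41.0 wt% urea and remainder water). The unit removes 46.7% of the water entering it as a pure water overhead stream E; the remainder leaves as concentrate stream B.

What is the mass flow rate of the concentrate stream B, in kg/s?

686.8 kg/s

water entering = 948×0.590 = 559.32 kg/s; overhead removed = 0.467×559.32 = 261.2 kg/s.
Concentrate = 948 − 261.2 = 686.8 kg/s.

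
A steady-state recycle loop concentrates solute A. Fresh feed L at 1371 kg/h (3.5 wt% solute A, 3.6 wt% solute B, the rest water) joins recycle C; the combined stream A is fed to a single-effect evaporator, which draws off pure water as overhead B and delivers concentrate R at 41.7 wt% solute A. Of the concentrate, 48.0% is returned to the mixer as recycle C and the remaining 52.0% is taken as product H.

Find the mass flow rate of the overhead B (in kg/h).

1256 kg/h

Overall solute A balance (none leaves overhead): solute A in fresh feed = solute A in product, i.e. 1371×0.035 = (1−0.480)·R·0.417.
R = 47.985/(0.417×0.520) = 221.29 kg/h.
Recycle C = 0.480×221.29 = 106.22 kg/h.
Combined feed A = 1371 + 106.22 = 1477.2 kg/h.
Overhead B = A − R = 1477.2 − 221.29 = 1255.9 kg/h.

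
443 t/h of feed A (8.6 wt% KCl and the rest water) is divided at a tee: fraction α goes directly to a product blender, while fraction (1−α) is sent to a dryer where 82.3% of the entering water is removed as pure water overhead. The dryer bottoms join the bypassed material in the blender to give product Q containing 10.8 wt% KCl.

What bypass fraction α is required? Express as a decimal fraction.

0.729

All 443×0.086 = 38.098 t/h of KCl reaches Q, so Q = 38.098/0.108 = 352.76 t/h and vapour = 90.241 t/h.
The evaporator receives (1−α)·443 of feed at 0.914 water and removes 0.823 of that water:
0.823×0.914×(1−α)×443 = 90.241
(1−α) = 90.241/333.23 = 0.2708;  α = 0.7292.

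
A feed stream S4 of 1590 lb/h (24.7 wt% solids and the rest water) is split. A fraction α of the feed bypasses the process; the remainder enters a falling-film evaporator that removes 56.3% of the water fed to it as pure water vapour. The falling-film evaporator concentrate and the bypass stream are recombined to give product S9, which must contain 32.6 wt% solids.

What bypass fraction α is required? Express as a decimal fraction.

0.428

All 1590×0.247 = 392.73 lb/h of solids reaches S9, so S9 = 392.73/0.326 = 1204.7 lb/h and vapour = 385.31 lb/h.
The evaporator receives (1−α)·1590 of feed at 0.753 water and removes 0.563 of that water:
0.563×0.753×(1−α)×1590 = 385.31
(1−α) = 385.31/674.06 = 0.5716;  α = 0.4284.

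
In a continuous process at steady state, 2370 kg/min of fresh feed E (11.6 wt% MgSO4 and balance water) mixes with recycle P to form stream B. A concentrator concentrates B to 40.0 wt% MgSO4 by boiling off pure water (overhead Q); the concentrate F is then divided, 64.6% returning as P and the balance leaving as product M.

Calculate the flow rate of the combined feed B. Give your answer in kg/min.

3624 kg/min

Overall MgSO4 balance (none leaves overhead): MgSO4 in fresh feed = MgSO4 in product, i.e. 2370×0.116 = (1−0.646)·F·0.400.
F = 274.92/(0.400×0.354) = 1941.5 kg/min.
Recycle P = 0.646×1941.5 = 1254.2 kg/min.
Combined feed B = 2370 + 1254.2 = 3624.2 kg/min.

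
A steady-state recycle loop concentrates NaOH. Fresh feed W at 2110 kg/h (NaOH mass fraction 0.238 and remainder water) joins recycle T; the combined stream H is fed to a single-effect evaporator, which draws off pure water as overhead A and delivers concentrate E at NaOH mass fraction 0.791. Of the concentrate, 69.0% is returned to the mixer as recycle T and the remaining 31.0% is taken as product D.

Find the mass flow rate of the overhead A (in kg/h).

1475 kg/h

Overall NaOH balance (none leaves overhead): NaOH in fresh feed = NaOH in product, i.e. 2110×0.238 = (1−0.690)·E·0.791.
E = 502.18/(0.791×0.310) = 2048 kg/h.
Recycle T = 0.690×2048 = 1413.1 kg/h.
Combined feed H = 2110 + 1413.1 = 3523.1 kg/h.
Overhead A = H − E = 3523.1 − 2048 = 1475.1 kg/h.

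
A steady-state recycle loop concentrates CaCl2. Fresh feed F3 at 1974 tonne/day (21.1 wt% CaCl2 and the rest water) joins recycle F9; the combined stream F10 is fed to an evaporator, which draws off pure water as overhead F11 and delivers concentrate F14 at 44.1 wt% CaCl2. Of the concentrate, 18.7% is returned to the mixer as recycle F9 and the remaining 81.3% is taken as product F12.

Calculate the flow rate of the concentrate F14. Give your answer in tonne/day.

Overall CaCl2 balance (none leaves overhead): CaCl2 in fresh feed = CaCl2 in product, i.e. 1974×0.211 = (1−0.187)·F14·0.441.
F14 = 416.51/(0.441×0.813) = 1161.7 tonne/day.

1162 tonne/day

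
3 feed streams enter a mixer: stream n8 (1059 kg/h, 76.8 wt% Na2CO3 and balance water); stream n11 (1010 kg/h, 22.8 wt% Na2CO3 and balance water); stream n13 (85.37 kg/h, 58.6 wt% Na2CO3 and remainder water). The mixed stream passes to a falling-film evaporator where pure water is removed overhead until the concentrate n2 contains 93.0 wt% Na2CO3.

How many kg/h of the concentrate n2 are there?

1176 kg/h

Na2CO3 entering = 1059×0.768 + 1010×0.228 + 85.37×0.586 = 1093.6 kg/h.
All Na2CO3 reports to n2, so n2 = 1093.6/0.930 = 1175.9 kg/h.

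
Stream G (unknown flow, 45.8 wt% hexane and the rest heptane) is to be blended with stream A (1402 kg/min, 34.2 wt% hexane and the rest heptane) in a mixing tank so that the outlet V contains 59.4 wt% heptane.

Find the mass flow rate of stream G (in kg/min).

Let G be the unknown flow. Total out = 1402 + G.
heptane balance: 922.52 + 0.542·G = 0.594·(1402 + G)
(0.542 − 0.594)·G = 0.594×1402 − 922.52 = -89.728
G = -89.728 / -0.052 = 1725.5 kg/min

1726 kg/min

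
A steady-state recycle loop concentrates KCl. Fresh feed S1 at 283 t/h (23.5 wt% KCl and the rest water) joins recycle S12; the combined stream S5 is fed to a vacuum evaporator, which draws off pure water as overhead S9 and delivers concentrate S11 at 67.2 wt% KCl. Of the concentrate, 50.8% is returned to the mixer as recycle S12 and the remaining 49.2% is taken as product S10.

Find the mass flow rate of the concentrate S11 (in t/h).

201.1 t/h

Overall KCl balance (none leaves overhead): KCl in fresh feed = KCl in product, i.e. 283×0.235 = (1−0.508)·S11·0.672.
S11 = 66.505/(0.672×0.492) = 201.15 t/h.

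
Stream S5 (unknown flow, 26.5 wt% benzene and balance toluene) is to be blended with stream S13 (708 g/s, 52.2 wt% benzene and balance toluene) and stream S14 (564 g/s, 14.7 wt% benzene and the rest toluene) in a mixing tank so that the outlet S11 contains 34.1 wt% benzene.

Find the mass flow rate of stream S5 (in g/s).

246.5 g/s

Let S5 be the unknown flow. Total out = 1272 + S5.
benzene balance: 452.48 + 0.265·S5 = 0.341·(1272 + S5)
(0.265 − 0.341)·S5 = 0.341×1272 − 452.48 = -18.732
S5 = -18.732 / -0.076 = 246.47 g/s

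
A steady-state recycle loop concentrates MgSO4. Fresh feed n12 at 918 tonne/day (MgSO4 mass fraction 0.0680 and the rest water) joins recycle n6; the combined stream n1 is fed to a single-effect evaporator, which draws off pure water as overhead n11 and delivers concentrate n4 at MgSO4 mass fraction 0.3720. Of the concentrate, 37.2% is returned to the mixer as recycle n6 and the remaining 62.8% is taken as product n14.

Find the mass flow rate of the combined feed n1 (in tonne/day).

1017 tonne/day

Overall MgSO4 balance (none leaves overhead): MgSO4 in fresh feed = MgSO4 in product, i.e. 918×0.068 = (1−0.372)·n4·0.372.
n4 = 62.424/(0.372×0.628) = 267.21 tonne/day.
Recycle n6 = 0.372×267.21 = 99.401 tonne/day.
Combined feed n1 = 918 + 99.401 = 1017.4 tonne/day.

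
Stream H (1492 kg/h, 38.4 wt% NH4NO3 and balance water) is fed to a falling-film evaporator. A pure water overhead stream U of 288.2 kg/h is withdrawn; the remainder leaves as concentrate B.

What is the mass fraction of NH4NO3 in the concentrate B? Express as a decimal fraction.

NH4NO3 is not removed: 1492×0.384 = 572.93 kg/h of NH4NO3 enters B.
Concentrate = 1492 − 288.2 = 1203.8 kg/h.
Mass fraction = 572.93/1203.8 = 0.476.

0.476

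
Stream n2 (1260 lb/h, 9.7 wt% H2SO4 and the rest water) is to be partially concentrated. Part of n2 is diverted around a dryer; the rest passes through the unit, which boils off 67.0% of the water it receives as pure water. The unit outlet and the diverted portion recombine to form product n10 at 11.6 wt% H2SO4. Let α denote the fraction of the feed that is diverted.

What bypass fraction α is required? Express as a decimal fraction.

All 1260×0.097 = 122.22 lb/h of H2SO4 reaches n10, so n10 = 122.22/0.116 = 1053.6 lb/h and vapour = 206.38 lb/h.
The evaporator receives (1−α)·1260 of feed at 0.903 water and removes 0.670 of that water:
0.670×0.903×(1−α)×1260 = 206.38
(1−α) = 206.38/762.31 = 0.2707;  α = 0.7293.

0.729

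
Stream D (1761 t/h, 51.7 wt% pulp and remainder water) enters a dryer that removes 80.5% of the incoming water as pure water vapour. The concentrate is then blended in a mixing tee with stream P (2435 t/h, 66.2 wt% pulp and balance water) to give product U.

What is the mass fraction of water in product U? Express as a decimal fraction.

Vapour removed = 0.805×0.483×1761 = 684.7 t/h; concentrate = 1076.3 t/h.
water reaching the mixer = 165.86 (from concentrate) + 2435×0.338 = 988.89 t/h.
Product flow = 1076.3 + 2435 = 3511.3 t/h; water fraction = 0.2816.

0.2816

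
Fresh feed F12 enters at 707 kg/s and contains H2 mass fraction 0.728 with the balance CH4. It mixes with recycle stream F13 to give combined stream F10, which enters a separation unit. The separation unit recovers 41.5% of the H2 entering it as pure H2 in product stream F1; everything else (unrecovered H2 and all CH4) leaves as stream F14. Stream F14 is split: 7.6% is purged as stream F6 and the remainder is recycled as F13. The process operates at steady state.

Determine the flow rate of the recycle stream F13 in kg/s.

CH4 enters only via F12 and leaves only via the purge: 707×0.272 = 0.076×(CH4 in F14), and the separation unit passes all CH4, so CH4 in F10 = CH4 in F14 = 2530.3 kg/s.
H2 in F10: m_A = 707×0.728 + (1−0.076)·(1−0.415)·m_A, so m_A = 514.7/0.4595 = 1120.2 kg/s.
F14 = (1−0.415)×1120.2 + 2530.3 = 3185.6 kg/s.
Recycle F13 = (1−0.076)×3185.6 = 2943.5 kg/s.

2944 kg/s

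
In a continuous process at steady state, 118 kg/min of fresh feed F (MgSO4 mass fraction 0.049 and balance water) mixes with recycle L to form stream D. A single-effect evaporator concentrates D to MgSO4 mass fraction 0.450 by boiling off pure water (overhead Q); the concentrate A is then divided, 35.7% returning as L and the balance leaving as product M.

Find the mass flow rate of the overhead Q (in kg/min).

Overall MgSO4 balance (none leaves overhead): MgSO4 in fresh feed = MgSO4 in product, i.e. 118×0.049 = (1−0.357)·A·0.450.
A = 5.782/(0.450×0.643) = 19.983 kg/min.
Recycle L = 0.357×19.983 = 7.1338 kg/min.
Combined feed D = 118 + 7.1338 = 125.13 kg/min.
Overhead Q = D − A = 125.13 − 19.983 = 105.15 kg/min.

105.2 kg/min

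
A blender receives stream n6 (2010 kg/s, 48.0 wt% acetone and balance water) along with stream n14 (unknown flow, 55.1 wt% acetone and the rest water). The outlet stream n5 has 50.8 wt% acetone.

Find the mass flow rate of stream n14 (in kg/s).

Let n14 be the unknown flow. Total out = 2010 + n14.
acetone balance: 964.8 + 0.551·n14 = 0.508·(2010 + n14)
(0.551 − 0.508)·n14 = 0.508×2010 − 964.8 = 56.28
n14 = 56.28 / 0.043 = 1308.8 kg/s

1309 kg/s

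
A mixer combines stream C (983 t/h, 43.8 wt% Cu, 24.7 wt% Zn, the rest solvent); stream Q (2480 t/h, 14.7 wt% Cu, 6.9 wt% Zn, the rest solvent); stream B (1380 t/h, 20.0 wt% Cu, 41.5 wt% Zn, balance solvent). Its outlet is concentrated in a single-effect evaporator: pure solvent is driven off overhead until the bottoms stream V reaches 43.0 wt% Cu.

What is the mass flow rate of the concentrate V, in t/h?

2491 t/h

Cu entering = 983×0.438 + 2480×0.147 + 1380×0.200 = 1071.1 t/h.
All Cu reports to V, so V = 1071.1/0.430 = 2491 t/h.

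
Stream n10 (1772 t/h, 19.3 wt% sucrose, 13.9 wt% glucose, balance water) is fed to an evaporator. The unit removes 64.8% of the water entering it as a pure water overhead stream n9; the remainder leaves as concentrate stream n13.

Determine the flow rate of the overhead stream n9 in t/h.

water entering = 1772×0.668 = 1183.7 t/h; overhead removed = 0.648×1183.7 = 767.04 t/h.

767 t/h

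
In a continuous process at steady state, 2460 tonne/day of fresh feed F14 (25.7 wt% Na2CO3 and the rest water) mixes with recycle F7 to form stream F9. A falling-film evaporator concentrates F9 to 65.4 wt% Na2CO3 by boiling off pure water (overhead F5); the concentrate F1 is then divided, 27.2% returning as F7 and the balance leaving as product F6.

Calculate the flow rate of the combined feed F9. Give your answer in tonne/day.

Overall Na2CO3 balance (none leaves overhead): Na2CO3 in fresh feed = Na2CO3 in product, i.e. 2460×0.257 = (1−0.272)·F1·0.654.
F1 = 632.22/(0.654×0.728) = 1327.9 tonne/day.
Recycle F7 = 0.272×1327.9 = 361.18 tonne/day.
Combined feed F9 = 2460 + 361.18 = 2821.2 tonne/day.

2821 tonne/day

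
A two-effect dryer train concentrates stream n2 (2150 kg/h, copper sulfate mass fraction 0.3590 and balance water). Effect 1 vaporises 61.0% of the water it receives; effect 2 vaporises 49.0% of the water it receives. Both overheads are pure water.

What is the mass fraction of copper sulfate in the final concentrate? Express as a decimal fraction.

water in feed = 2150×0.641 = 1378.2 kg/h.
After stage 1: water left = (1−0.610)×1378.2 = 537.48; stream total = 1309.3 kg/h.
After stage 2: water left = (1−0.490)×537.48 = 274.11; final concentrate = 1046 kg/h.
copper sulfate fraction = 771.85/1046 = 0.7379.

0.7379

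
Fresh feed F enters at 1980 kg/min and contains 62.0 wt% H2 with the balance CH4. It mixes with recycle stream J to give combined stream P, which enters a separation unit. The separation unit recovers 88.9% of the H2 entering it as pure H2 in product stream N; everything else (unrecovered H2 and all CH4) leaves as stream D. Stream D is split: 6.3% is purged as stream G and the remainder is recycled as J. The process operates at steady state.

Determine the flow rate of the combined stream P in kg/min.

CH4 enters only via F and leaves only via the purge: 1980×0.380 = 0.063×(CH4 in D), and the separation unit passes all CH4, so CH4 in P = CH4 in D = 11943 kg/min.
H2 in P: m_A = 1980×0.620 + (1−0.063)·(1−0.889)·m_A, so m_A = 1227.6/0.8960 = 1370.1 kg/min.
P = 1370.1 + 11943 = 13313 kg/min.

13310 kg/min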